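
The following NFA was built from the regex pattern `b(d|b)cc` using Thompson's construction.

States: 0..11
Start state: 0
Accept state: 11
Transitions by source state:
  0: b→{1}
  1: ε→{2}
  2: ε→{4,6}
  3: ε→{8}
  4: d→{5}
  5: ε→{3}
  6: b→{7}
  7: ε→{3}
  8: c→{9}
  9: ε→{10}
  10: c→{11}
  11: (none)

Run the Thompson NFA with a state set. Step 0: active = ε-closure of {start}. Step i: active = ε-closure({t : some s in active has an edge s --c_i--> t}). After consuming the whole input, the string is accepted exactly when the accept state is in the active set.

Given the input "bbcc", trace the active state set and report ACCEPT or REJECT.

initial (ε-close {0}): {0}
'b' @ 1: {1,2,4,6}
'b' @ 2: {3,7,8}
'c' @ 3: {9,10}
'c' @ 4: {11}  [accepting]
end set {11} — state 11 in

Answer: ACCEPT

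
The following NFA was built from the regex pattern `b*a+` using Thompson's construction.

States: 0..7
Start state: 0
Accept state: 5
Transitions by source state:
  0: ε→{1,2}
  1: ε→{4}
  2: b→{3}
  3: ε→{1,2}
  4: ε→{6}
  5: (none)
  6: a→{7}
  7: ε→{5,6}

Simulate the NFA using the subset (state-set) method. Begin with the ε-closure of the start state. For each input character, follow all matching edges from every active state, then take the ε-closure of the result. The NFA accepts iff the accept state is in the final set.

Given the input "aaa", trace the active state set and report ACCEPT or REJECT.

start: ε-closure({0}) = {0,1,2,4,6}
'a' @ 1: {5,6,7}  (accept∈set)
'a' @ 2: {5,6,7}  (accept∈set)
'a' @ 3: {5,6,7}  (accept∈set)
end set {5,6,7} — state 5 in

Answer: ACCEPT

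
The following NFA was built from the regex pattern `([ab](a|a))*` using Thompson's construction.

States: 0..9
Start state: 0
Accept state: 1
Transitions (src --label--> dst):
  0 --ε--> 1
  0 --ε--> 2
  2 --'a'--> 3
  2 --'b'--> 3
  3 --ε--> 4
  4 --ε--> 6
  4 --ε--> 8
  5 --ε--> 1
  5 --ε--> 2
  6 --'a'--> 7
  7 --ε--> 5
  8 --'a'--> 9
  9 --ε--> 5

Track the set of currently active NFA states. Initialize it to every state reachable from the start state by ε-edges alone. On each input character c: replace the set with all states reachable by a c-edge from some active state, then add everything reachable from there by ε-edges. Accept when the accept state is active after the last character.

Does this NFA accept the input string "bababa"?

start: ε-closure({0}) = {0,1,2}
'b' @ 1: {3,4,6,8}
'a' @ 2: {1,2,5,7,9}  (accept∈set)
'b' @ 3: {3,4,6,8}
'a' @ 4: {1,2,5,7,9}  (accept∈set)
'b' @ 5: {3,4,6,8}
'a' @ 6: {1,2,5,7,9}  (accept∈set)
final: {1,2,5,7,9}; accept 1 in set

Answer: ACCEPT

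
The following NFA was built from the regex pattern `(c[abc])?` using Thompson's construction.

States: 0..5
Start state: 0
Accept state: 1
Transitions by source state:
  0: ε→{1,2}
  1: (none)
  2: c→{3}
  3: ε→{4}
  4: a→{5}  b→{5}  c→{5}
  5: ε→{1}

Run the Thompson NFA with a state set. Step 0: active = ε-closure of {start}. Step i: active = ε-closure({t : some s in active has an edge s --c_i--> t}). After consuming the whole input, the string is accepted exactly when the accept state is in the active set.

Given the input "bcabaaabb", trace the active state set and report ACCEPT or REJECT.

initial (ε-close {0}): {0,1,2}
'b' @ 1: {}  — state set empty
rest 'cabaaabb' ignored (set empty)
after full input: {}  (accept=1 not in)

Answer: REJECT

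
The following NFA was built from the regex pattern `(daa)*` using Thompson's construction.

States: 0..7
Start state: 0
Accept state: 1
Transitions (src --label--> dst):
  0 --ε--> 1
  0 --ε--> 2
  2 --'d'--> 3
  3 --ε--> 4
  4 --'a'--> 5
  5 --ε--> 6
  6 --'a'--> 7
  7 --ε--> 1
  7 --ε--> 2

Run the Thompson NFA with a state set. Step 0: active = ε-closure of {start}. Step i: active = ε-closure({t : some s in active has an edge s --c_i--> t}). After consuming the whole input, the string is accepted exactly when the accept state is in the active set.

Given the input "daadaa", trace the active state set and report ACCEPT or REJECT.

Answer: ACCEPT

Steps:
initial (ε-close {0}): {0,1,2}
'd' @ 1: {3,4}
'a' @ 2: {5,6}
'a' @ 3: {1,2,7}  [accepting]
'd' @ 4: {3,4}
'a' @ 5: {5,6}
'a' @ 6: {1,2,7}  [accepting]
final: {1,2,7}; accept 1 in set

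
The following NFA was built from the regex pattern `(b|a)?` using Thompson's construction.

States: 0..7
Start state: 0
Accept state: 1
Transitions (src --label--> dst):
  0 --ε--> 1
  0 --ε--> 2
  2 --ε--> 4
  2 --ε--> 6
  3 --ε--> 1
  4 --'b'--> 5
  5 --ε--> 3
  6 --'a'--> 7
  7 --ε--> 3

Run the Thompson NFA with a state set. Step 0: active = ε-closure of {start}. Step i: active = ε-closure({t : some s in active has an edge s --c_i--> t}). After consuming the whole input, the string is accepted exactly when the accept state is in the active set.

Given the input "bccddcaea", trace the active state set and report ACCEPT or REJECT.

Answer: REJECT

Steps:
S₀ = ε-closure({0}) = {0,1,2,4,6}
'b' @ 1: {1,3,5}  (accept∈set)
'c' @ 2: {}  — state set empty
rest 'cddcaea' ignored (set empty)
after full input: {}  (accept=1 not in)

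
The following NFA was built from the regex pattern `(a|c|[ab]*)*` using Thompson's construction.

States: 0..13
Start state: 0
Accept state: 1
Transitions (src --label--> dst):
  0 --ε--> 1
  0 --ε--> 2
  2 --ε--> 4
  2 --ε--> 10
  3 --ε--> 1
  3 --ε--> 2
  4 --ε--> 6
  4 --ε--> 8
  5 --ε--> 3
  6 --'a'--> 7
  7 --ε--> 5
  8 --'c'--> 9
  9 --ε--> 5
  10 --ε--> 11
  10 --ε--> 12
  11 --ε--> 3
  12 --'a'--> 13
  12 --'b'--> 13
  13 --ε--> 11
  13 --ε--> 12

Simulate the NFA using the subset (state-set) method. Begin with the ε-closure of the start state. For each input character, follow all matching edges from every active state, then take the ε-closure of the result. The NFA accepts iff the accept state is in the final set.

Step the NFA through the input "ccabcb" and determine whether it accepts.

start: ε-closure({0}) = {0,1,2,3,4,6,8,10,11,12}
'c' @ 1: {1,2,3,4,5,6,8,9,10,11,12}  [accepting]
'c' @ 2: {1,2,3,4,5,6,8,9,10,11,12}  [accepting]
'a' @ 3: {1,2,3,4,5,6,7,8,10,11,12,13}  [accepting]
'b' @ 4: {1,2,3,4,6,8,10,11,12,13}  [accepting]
'c' @ 5: {1,2,3,4,5,6,8,9,10,11,12}  [accepting]
'b' @ 6: {1,2,3,4,6,8,10,11,12,13}  [accepting]
after full input: {1,2,3,4,6,8,10,11,12,13}  (accept=1 in)

Answer: ACCEPT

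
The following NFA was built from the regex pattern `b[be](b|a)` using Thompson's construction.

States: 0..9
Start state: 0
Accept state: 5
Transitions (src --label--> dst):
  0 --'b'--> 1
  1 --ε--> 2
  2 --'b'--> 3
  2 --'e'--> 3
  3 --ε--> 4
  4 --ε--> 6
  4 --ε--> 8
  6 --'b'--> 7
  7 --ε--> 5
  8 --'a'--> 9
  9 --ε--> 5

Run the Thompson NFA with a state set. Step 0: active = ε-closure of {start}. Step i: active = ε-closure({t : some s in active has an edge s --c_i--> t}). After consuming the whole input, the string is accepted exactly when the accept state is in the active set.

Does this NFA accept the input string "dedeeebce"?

Answer: REJECT

Steps:
initial (ε-close {0}): {0}
'd' @ 1: {}  — no active states
rest 'edeeebce' ignored (set empty)
after full input: {}  (accept=5 not in)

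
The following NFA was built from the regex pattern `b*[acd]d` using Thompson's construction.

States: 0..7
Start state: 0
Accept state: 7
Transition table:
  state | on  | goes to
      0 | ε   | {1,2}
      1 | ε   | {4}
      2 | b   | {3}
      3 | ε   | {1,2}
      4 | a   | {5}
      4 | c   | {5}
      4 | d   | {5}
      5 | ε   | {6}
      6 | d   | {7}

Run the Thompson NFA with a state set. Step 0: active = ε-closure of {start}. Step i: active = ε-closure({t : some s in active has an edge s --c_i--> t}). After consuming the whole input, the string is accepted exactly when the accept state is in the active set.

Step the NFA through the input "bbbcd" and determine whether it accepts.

Answer: ACCEPT

Steps:
S₀ = ε-closure({0}) = {0,1,2,4}
'b' @ 1: {1,2,3,4}
'b' @ 2: {1,2,3,4}
'b' @ 3: {1,2,3,4}
'c' @ 4: {5,6}
'd' @ 5: {7}  ✓accept
after full input: {7}  (accept=7 in)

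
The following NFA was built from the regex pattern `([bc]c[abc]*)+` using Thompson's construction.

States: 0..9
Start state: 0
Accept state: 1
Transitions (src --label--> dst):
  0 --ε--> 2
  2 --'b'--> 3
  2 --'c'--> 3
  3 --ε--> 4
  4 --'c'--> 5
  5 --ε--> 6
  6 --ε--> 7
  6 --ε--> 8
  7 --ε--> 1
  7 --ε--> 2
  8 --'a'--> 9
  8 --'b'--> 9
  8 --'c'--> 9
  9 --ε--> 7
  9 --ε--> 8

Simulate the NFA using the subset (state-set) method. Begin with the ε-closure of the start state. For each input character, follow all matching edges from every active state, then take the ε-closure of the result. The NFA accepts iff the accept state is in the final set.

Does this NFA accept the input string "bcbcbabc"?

Answer: ACCEPT

Trace:
start: ε-closure({0}) = {0,2}
'b' @ 1: {3,4}
'c' @ 2: {1,2,5,6,7,8}  (accept∈set)
'b' @ 3: {1,2,3,4,7,8,9}  (accept∈set)
'c' @ 4: {1,2,3,4,5,6,7,8,9}  (accept∈set)
'b' @ 5: {1,2,3,4,7,8,9}  (accept∈set)
'a' @ 6: {1,2,7,8,9}  (accept∈set)
'b' @ 7: {1,2,3,4,7,8,9}  (accept∈set)
'c' @ 8: {1,2,3,4,5,6,7,8,9}  (accept∈set)
final: {1,2,3,4,5,6,7,8,9}; accept 1 in set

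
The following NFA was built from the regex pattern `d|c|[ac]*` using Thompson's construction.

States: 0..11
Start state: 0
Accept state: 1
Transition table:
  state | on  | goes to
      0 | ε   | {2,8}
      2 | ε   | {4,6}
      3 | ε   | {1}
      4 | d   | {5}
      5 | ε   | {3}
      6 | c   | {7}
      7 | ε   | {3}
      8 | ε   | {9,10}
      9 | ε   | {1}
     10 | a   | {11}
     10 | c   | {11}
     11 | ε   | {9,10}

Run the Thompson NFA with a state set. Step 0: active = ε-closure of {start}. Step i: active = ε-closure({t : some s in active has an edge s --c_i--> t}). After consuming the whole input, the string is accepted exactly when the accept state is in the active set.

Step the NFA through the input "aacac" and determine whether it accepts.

Answer: ACCEPT

Trace:
start: ε-closure({0}) = {0,1,2,4,6,8,9,10}
'a' @ 1: {1,9,10,11}  (accept∈set)
'a' @ 2: {1,9,10,11}  (accept∈set)
'c' @ 3: {1,9,10,11}  (accept∈set)
'a' @ 4: {1,9,10,11}  (accept∈set)
'c' @ 5: {1,9,10,11}  (accept∈set)
end set {1,9,10,11} — state 1 in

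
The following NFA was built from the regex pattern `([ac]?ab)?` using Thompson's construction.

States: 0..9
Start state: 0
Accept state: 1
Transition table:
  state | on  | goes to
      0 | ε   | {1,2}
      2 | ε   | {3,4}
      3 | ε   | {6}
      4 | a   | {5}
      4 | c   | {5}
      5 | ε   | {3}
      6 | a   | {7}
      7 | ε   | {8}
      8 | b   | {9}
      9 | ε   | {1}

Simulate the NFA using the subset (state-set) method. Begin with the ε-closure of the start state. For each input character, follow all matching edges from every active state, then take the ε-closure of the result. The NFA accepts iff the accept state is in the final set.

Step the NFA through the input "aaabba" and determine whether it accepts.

Answer: REJECT

Steps:
start: ε-closure({0}) = {0,1,2,3,4,6}
'a' @ 1: {3,5,6,7,8}
'a' @ 2: {7,8}
'a' @ 3: {}  — state set empty
rest 'bba' ignored (set empty)
after full input: {}  (accept=1 not in)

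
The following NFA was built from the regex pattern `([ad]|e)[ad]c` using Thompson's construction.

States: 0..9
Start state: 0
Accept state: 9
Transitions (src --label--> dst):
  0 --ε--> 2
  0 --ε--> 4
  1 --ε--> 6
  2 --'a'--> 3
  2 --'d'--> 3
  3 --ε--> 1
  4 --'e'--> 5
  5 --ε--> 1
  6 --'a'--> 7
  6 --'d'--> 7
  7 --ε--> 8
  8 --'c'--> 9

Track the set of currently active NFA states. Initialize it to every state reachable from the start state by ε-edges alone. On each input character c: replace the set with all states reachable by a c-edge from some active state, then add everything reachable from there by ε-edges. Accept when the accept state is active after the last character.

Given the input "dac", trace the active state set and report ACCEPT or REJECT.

initial (ε-close {0}): {0,2,4}
'd' @ 1: {1,3,6}
'a' @ 2: {7,8}
'c' @ 3: {9}  ✓accept
after full input: {9}  (accept=9 in)

Answer: ACCEPT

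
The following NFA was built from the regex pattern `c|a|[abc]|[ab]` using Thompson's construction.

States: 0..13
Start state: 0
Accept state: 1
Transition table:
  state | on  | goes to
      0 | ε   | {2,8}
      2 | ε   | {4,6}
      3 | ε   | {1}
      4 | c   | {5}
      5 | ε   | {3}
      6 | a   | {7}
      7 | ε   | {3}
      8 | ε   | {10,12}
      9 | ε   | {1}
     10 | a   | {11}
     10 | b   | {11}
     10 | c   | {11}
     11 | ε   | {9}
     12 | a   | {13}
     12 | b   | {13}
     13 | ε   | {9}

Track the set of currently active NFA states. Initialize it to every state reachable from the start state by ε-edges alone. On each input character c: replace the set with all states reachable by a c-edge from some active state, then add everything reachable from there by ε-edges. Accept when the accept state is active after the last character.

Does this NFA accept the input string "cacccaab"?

Answer: REJECT

Steps:
start: ε-closure({0}) = {0,2,4,6,8,10,12}
'c' @ 1: {1,3,5,9,11}  (accept∈set)
'a' @ 2: {}  — dead — no transitions
rest 'cccaab' ignored (set empty)
end set {} — state 1 not in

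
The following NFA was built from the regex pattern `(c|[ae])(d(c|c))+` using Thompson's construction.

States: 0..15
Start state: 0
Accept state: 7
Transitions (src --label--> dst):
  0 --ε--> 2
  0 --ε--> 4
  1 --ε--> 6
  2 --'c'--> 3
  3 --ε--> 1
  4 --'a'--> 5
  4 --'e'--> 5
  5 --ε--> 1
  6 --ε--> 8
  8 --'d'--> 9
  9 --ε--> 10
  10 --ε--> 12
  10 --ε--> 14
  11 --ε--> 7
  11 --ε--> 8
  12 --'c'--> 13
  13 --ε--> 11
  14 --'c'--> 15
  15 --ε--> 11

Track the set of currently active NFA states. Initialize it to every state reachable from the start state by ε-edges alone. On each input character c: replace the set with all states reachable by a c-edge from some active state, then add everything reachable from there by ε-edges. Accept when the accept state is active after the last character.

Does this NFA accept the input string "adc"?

Answer: ACCEPT

Trace:
start: ε-closure({0}) = {0,2,4}
'a' @ 1: {1,5,6,8}
'd' @ 2: {9,10,12,14}
'c' @ 3: {7,8,11,13,15}  [accepting]
after full input: {7,8,11,13,15}  (accept=7 in)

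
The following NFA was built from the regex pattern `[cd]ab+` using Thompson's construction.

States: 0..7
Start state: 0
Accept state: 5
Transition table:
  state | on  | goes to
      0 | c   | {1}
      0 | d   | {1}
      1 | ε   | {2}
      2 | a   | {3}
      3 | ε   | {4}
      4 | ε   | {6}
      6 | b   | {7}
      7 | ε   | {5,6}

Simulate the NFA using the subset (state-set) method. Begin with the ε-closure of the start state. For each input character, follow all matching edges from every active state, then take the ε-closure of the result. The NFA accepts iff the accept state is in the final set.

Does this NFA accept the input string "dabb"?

start: ε-closure({0}) = {0}
'd' @ 1: {1,2}
'a' @ 2: {3,4,6}
'b' @ 3: {5,6,7}  (accept∈set)
'b' @ 4: {5,6,7}  (accept∈set)
final: {5,6,7}; accept 5 in set

Answer: ACCEPT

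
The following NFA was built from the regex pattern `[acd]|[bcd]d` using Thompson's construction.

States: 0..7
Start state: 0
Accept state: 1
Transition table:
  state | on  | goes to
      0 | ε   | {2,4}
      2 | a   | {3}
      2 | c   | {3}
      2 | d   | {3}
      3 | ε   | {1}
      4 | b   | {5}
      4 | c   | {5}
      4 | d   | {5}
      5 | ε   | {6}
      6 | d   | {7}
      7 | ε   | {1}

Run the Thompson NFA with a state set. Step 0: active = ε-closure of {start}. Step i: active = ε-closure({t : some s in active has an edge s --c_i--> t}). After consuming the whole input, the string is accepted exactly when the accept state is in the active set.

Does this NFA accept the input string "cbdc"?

initial (ε-close {0}): {0,2,4}
'c' @ 1: {1,3,5,6}  [accepting]
'b' @ 2: {}  — no active states
rest 'dc' ignored (set empty)
final: {}; accept 1 not in set

Answer: REJECT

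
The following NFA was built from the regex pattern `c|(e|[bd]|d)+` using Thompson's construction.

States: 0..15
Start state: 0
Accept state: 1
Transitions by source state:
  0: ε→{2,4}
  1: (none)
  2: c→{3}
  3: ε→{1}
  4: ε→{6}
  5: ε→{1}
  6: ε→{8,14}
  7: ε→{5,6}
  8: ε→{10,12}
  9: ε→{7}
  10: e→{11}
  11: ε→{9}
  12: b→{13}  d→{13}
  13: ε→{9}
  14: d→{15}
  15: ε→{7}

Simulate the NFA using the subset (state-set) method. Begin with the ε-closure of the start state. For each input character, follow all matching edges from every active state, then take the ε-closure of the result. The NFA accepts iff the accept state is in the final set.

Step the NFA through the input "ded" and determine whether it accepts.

S₀ = ε-closure({0}) = {0,2,4,6,8,10,12,14}
'd' @ 1: {1,5,6,7,8,9,10,12,13,14,15}  (accept∈set)
'e' @ 2: {1,5,6,7,8,9,10,11,12,14}  (accept∈set)
'd' @ 3: {1,5,6,7,8,9,10,12,13,14,15}  (accept∈set)
end set {1,5,6,7,8,9,10,12,13,14,15} — state 1 in

Answer: ACCEPT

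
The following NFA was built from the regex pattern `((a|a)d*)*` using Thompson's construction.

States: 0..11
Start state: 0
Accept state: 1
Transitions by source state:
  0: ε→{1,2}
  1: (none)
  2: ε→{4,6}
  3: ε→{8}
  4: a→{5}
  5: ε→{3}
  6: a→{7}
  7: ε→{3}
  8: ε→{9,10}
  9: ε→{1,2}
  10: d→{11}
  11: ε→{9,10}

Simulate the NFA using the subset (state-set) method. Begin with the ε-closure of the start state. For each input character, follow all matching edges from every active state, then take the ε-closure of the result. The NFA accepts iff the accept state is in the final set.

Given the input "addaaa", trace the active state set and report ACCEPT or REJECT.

Answer: ACCEPT

Derivation:
S₀ = ε-closure({0}) = {0,1,2,4,6}
'a' @ 1: {1,2,3,4,5,6,7,8,9,10}  [accepting]
'd' @ 2: {1,2,4,6,9,10,11}  [accepting]
'd' @ 3: {1,2,4,6,9,10,11}  [accepting]
'a' @ 4: {1,2,3,4,5,6,7,8,9,10}  [accepting]
'a' @ 5: {1,2,3,4,5,6,7,8,9,10}  [accepting]
'a' @ 6: {1,2,3,4,5,6,7,8,9,10}  [accepting]
final: {1,2,3,4,5,6,7,8,9,10}; accept 1 in set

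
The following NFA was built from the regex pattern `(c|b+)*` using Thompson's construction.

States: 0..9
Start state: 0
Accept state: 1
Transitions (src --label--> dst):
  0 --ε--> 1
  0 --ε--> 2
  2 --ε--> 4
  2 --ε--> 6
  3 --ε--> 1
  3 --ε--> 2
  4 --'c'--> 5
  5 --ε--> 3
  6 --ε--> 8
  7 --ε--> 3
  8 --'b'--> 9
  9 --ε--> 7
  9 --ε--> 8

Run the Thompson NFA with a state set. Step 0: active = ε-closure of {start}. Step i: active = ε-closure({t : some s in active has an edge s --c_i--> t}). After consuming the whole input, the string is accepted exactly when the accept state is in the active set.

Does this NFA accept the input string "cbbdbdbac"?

start: ε-closure({0}) = {0,1,2,4,6,8}
'c' @ 1: {1,2,3,4,5,6,8}  [accepting]
'b' @ 2: {1,2,3,4,6,7,8,9}  [accepting]
'b' @ 3: {1,2,3,4,6,7,8,9}  [accepting]
'd' @ 4: {}  — state set empty
rest 'bdbac' ignored (set empty)
end set {} — state 1 not in

Answer: REJECT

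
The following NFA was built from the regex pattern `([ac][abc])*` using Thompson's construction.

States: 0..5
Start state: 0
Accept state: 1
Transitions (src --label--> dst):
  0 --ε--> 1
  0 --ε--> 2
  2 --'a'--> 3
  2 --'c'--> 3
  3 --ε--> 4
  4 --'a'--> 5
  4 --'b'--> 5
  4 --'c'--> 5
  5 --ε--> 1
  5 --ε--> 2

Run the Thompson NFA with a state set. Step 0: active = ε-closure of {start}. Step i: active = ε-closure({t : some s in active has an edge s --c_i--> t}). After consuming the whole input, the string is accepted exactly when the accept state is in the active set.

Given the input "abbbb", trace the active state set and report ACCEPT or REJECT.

S₀ = ε-closure({0}) = {0,1,2}
'a' @ 1: {3,4}
'b' @ 2: {1,2,5}  (accept∈set)
'b' @ 3: {}  — state set empty
rest 'bb' ignored (set empty)
end set {} — state 1 not in

Answer: REJECT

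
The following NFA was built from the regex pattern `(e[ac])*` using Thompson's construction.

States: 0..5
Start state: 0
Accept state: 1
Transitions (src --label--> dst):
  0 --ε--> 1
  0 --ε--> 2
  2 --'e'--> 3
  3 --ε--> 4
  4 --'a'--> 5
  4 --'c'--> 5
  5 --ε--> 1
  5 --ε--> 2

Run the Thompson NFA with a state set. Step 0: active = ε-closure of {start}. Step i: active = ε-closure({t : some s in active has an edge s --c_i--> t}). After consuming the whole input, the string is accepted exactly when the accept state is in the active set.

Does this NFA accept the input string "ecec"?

Answer: ACCEPT

Steps:
initial (ε-close {0}): {0,1,2}
'e' @ 1: {3,4}
'c' @ 2: {1,2,5}  (accept∈set)
'e' @ 3: {3,4}
'c' @ 4: {1,2,5}  (accept∈set)
end set {1,2,5} — state 1 in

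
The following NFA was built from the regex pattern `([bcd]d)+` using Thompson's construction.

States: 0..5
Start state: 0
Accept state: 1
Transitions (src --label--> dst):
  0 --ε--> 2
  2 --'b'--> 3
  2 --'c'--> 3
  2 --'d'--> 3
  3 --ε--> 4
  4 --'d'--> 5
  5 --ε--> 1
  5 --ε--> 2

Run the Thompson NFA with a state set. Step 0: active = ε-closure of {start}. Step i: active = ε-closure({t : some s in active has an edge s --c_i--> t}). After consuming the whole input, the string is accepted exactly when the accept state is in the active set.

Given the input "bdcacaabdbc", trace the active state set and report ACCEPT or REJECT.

start: ε-closure({0}) = {0,2}
'b' @ 1: {3,4}
'd' @ 2: {1,2,5}  [accepting]
'c' @ 3: {3,4}
'a' @ 4: {}  — no active states
rest 'caabdbc' ignored (set empty)
after full input: {}  (accept=1 not in)

Answer: REJECT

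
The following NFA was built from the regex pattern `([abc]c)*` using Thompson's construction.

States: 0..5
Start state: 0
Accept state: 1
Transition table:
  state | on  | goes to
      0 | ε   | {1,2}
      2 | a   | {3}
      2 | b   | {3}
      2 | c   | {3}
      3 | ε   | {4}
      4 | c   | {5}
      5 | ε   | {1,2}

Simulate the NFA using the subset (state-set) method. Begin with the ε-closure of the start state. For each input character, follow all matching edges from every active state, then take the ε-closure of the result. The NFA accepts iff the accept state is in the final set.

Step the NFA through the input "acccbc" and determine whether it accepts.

Answer: ACCEPT

Steps:
start: ε-closure({0}) = {0,1,2}
'a' @ 1: {3,4}
'c' @ 2: {1,2,5}  (accept∈set)
'c' @ 3: {3,4}
'c' @ 4: {1,2,5}  (accept∈set)
'b' @ 5: {3,4}
'c' @ 6: {1,2,5}  (accept∈set)
end set {1,2,5} — state 1 in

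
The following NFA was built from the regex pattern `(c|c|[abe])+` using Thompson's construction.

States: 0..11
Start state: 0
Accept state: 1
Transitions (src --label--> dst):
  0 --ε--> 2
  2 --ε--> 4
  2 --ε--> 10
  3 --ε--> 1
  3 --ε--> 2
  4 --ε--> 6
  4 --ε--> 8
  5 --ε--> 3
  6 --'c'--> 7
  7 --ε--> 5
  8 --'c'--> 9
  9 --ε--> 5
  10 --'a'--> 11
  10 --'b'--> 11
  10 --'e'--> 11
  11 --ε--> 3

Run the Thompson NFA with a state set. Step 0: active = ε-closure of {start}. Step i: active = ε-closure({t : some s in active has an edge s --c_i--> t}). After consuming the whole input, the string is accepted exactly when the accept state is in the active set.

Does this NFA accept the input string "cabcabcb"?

initial (ε-close {0}): {0,2,4,6,8,10}
'c' @ 1: {1,2,3,4,5,6,7,8,9,10}  ✓accept
'a' @ 2: {1,2,3,4,6,8,10,11}  ✓accept
'b' @ 3: {1,2,3,4,6,8,10,11}  ✓accept
'c' @ 4: {1,2,3,4,5,6,7,8,9,10}  ✓accept
'a' @ 5: {1,2,3,4,6,8,10,11}  ✓accept
'b' @ 6: {1,2,3,4,6,8,10,11}  ✓accept
'c' @ 7: {1,2,3,4,5,6,7,8,9,10}  ✓accept
'b' @ 8: {1,2,3,4,6,8,10,11}  ✓accept
after full input: {1,2,3,4,6,8,10,11}  (accept=1 in)

Answer: ACCEPT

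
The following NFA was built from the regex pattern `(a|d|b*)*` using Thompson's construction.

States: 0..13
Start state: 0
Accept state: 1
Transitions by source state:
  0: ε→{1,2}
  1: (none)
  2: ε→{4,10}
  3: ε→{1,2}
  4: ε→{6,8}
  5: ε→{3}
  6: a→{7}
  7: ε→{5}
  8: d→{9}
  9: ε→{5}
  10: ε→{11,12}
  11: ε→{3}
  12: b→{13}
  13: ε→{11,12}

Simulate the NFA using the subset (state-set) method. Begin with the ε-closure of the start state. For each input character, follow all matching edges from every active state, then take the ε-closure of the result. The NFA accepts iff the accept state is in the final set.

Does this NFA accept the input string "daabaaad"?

Answer: ACCEPT

Derivation:
S₀ = ε-closure({0}) = {0,1,2,3,4,6,8,10,11,12}
'd' @ 1: {1,2,3,4,5,6,8,9,10,11,12}  (accept∈set)
'a' @ 2: {1,2,3,4,5,6,7,8,10,11,12}  (accept∈set)
'a' @ 3: {1,2,3,4,5,6,7,8,10,11,12}  (accept∈set)
'b' @ 4: {1,2,3,4,6,8,10,11,12,13}  (accept∈set)
'a' @ 5: {1,2,3,4,5,6,7,8,10,11,12}  (accept∈set)
'a' @ 6: {1,2,3,4,5,6,7,8,10,11,12}  (accept∈set)
'a' @ 7: {1,2,3,4,5,6,7,8,10,11,12}  (accept∈set)
'd' @ 8: {1,2,3,4,5,6,8,9,10,11,12}  (accept∈set)
end set {1,2,3,4,5,6,8,9,10,11,12} — state 1 in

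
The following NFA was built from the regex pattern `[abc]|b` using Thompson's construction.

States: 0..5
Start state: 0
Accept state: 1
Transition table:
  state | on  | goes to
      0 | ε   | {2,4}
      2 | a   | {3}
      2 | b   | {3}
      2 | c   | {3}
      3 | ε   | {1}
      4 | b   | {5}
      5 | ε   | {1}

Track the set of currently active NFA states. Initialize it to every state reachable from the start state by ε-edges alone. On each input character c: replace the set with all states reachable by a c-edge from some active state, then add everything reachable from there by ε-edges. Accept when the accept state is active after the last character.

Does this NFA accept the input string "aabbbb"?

initial (ε-close {0}): {0,2,4}
'a' @ 1: {1,3}  [accepting]
'a' @ 2: {}  — dead — no transitions
rest 'bbbb' ignored (set empty)
final: {}; accept 1 not in set

Answer: REJECT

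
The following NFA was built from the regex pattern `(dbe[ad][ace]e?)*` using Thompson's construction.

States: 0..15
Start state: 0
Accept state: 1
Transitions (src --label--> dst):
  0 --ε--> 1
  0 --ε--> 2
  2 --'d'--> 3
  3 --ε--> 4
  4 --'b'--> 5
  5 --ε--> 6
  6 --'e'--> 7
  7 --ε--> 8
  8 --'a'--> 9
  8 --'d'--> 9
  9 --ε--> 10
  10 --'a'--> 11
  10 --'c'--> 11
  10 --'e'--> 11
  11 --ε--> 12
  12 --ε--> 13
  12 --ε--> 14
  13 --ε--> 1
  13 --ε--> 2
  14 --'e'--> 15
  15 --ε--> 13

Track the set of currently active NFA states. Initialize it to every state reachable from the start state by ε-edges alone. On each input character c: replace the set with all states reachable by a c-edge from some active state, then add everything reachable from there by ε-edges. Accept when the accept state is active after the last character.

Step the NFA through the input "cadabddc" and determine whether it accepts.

Answer: REJECT

Steps:
S₀ = ε-closure({0}) = {0,1,2}
'c' @ 1: {}  — no active states
rest 'adabddc' ignored (set empty)
end set {} — state 1 not in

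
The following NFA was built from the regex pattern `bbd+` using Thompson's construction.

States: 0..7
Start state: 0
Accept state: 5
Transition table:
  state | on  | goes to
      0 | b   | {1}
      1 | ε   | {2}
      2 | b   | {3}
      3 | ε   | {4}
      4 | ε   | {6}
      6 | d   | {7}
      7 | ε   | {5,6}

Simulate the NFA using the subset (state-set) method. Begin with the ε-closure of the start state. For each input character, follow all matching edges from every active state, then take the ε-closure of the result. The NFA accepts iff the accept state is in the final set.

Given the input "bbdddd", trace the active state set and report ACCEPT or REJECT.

Answer: ACCEPT

Trace:
S₀ = ε-closure({0}) = {0}
'b' @ 1: {1,2}
'b' @ 2: {3,4,6}
'd' @ 3: {5,6,7}  ✓accept
'd' @ 4: {5,6,7}  ✓accept
'd' @ 5: {5,6,7}  ✓accept
'd' @ 6: {5,6,7}  ✓accept
end set {5,6,7} — state 5 in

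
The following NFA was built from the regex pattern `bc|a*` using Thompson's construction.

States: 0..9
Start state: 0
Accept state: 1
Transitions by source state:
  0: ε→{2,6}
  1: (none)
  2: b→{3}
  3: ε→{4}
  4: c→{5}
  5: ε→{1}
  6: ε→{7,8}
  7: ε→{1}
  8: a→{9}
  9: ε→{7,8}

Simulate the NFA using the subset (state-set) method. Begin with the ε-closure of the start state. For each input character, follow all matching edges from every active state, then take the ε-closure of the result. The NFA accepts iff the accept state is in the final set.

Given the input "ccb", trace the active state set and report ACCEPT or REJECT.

Answer: REJECT

Derivation:
start: ε-closure({0}) = {0,1,2,6,7,8}
'c' @ 1: {}  — state set empty
rest 'cb' ignored (set empty)
end set {} — state 1 not in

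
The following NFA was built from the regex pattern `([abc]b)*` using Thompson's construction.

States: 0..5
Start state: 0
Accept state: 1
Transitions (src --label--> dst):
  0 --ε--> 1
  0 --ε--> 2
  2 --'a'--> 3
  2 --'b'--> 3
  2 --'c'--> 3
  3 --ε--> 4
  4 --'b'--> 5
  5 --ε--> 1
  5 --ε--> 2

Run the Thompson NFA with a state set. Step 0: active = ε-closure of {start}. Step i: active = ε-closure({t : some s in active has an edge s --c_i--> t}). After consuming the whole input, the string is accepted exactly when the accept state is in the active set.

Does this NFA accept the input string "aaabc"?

start: ε-closure({0}) = {0,1,2}
'a' @ 1: {3,4}
'a' @ 2: {}  — state set empty
rest 'abc' ignored (set empty)
end set {} — state 1 not in

Answer: REJECT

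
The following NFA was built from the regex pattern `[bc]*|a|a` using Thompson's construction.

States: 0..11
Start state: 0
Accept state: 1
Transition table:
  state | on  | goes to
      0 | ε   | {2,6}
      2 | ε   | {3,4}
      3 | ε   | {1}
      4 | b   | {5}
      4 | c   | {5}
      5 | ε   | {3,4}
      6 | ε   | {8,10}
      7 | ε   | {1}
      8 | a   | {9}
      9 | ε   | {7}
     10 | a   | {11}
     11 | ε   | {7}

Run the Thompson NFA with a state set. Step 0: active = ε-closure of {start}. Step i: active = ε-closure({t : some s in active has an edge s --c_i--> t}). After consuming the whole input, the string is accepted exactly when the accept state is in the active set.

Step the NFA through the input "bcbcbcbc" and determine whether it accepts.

Answer: ACCEPT

Derivation:
start: ε-closure({0}) = {0,1,2,3,4,6,8,10}
'b' @ 1: {1,3,4,5}  [accepting]
'c' @ 2: {1,3,4,5}  [accepting]
'b' @ 3: {1,3,4,5}  [accepting]
'c' @ 4: {1,3,4,5}  [accepting]
'b' @ 5: {1,3,4,5}  [accepting]
'c' @ 6: {1,3,4,5}  [accepting]
'b' @ 7: {1,3,4,5}  [accepting]
'c' @ 8: {1,3,4,5}  [accepting]
end set {1,3,4,5} — state 1 in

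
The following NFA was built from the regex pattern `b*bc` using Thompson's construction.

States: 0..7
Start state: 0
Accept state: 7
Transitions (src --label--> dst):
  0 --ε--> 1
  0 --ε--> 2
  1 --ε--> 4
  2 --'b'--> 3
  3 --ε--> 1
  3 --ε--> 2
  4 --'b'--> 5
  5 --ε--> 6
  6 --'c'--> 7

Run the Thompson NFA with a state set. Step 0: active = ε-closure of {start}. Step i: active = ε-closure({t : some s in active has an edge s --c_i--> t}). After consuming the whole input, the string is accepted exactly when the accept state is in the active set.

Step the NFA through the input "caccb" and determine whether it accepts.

Answer: REJECT

Steps:
start: ε-closure({0}) = {0,1,2,4}
'c' @ 1: {}  — no active states
rest 'accb' ignored (set empty)
final: {}; accept 7 not in set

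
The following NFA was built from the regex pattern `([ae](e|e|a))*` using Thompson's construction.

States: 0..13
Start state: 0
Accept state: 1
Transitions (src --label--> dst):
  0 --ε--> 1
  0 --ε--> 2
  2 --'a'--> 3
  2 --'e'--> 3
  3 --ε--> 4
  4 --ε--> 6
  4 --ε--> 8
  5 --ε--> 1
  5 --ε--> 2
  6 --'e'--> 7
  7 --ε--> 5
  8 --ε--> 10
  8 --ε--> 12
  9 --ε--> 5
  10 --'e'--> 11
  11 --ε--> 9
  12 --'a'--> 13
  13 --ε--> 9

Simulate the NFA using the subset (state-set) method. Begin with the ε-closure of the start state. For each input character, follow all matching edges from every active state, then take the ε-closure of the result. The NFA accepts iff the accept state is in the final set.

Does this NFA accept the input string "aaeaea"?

Answer: ACCEPT

Trace:
S₀ = ε-closure({0}) = {0,1,2}
'a' @ 1: {3,4,6,8,10,12}
'a' @ 2: {1,2,5,9,13}  (accept∈set)
'e' @ 3: {3,4,6,8,10,12}
'a' @ 4: {1,2,5,9,13}  (accept∈set)
'e' @ 5: {3,4,6,8,10,12}
'a' @ 6: {1,2,5,9,13}  (accept∈set)
final: {1,2,5,9,13}; accept 1 in set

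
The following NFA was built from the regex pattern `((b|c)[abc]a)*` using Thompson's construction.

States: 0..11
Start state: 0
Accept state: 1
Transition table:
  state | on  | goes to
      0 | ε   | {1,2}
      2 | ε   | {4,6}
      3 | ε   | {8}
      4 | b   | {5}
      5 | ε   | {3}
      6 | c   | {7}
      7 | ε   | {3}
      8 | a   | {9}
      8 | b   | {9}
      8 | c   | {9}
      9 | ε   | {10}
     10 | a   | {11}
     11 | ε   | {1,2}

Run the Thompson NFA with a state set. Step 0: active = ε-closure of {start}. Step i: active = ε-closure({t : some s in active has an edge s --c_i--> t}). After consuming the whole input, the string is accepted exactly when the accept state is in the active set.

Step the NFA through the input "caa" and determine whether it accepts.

initial (ε-close {0}): {0,1,2,4,6}
'c' @ 1: {3,7,8}
'a' @ 2: {9,10}
'a' @ 3: {1,2,4,6,11}  (accept∈set)
final: {1,2,4,6,11}; accept 1 in set

Answer: ACCEPT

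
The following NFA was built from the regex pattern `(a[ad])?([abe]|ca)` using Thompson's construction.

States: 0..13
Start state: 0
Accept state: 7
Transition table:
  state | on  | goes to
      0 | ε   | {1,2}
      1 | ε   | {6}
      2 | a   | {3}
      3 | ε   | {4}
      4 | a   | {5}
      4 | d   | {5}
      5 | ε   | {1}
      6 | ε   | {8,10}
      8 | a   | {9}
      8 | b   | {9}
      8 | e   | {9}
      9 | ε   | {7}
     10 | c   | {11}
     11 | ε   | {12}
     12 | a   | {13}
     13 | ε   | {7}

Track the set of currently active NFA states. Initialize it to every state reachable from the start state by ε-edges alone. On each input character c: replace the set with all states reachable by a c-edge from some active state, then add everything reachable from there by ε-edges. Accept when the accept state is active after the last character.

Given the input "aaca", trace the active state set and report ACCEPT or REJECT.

start: ε-closure({0}) = {0,1,2,6,8,10}
'a' @ 1: {3,4,7,9}  (accept∈set)
'a' @ 2: {1,5,6,8,10}
'c' @ 3: {11,12}
'a' @ 4: {7,13}  (accept∈set)
final: {7,13}; accept 7 in set

Answer: ACCEPT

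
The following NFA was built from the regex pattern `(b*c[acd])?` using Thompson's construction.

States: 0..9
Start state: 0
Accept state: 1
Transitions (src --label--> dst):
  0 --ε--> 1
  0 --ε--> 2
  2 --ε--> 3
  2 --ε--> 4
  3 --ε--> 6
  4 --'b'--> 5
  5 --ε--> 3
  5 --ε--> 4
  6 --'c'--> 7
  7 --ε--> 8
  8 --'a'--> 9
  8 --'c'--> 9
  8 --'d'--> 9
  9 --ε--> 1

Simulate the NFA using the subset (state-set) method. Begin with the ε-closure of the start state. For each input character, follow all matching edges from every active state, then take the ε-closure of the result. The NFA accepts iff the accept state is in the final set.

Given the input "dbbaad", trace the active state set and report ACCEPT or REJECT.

initial (ε-close {0}): {0,1,2,3,4,6}
'd' @ 1: {}  — dead — no transitions
rest 'bbaad' ignored (set empty)
end set {} — state 1 not in

Answer: REJECT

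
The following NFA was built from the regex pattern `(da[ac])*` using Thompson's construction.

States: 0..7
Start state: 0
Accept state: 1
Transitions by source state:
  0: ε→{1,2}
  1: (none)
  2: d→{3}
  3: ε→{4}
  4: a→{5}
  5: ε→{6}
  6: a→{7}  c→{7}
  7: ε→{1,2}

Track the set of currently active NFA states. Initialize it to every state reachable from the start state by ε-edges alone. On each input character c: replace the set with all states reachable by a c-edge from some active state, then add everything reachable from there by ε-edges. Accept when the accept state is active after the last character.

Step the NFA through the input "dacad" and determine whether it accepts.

initial (ε-close {0}): {0,1,2}
'd' @ 1: {3,4}
'a' @ 2: {5,6}
'c' @ 3: {1,2,7}  ✓accept
'a' @ 4: {}  — no active states
rest 'd' ignored (set empty)
final: {}; accept 1 not in set

Answer: REJECT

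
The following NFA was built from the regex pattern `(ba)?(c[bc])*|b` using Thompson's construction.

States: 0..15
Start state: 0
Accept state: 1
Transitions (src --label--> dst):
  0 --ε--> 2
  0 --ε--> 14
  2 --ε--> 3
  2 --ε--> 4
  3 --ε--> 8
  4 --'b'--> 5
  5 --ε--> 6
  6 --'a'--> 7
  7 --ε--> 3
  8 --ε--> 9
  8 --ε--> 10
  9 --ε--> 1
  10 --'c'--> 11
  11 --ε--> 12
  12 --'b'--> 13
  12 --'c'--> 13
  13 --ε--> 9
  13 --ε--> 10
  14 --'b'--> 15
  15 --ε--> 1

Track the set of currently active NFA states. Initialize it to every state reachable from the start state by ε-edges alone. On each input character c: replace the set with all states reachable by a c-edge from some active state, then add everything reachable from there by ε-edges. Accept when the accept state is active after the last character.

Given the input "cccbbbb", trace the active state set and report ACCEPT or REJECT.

initial (ε-close {0}): {0,1,2,3,4,8,9,10,14}
'c' @ 1: {11,12}
'c' @ 2: {1,9,10,13}  (accept∈set)
'c' @ 3: {11,12}
'b' @ 4: {1,9,10,13}  (accept∈set)
'b' @ 5: {}  — state set empty
rest 'bb' ignored (set empty)
final: {}; accept 1 not in set

Answer: REJECT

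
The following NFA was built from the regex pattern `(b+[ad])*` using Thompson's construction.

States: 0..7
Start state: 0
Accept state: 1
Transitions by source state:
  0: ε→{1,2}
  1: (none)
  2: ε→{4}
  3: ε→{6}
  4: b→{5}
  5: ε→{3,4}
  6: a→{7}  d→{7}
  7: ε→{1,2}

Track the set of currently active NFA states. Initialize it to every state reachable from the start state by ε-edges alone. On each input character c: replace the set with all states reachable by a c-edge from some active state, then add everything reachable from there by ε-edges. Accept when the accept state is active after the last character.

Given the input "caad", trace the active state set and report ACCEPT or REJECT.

Answer: REJECT

Steps:
initial (ε-close {0}): {0,1,2,4}
'c' @ 1: {}  — state set empty
rest 'aad' ignored (set empty)
after full input: {}  (accept=1 not in)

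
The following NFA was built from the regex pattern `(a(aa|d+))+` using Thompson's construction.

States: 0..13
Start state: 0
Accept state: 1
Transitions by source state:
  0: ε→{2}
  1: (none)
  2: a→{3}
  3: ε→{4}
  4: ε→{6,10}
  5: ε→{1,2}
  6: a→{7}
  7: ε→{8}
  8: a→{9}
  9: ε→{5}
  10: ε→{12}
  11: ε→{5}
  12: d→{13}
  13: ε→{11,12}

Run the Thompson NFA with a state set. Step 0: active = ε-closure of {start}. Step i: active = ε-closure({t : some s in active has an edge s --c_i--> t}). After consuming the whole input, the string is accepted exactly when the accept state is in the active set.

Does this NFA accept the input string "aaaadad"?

initial (ε-close {0}): {0,2}
'a' @ 1: {3,4,6,10,12}
'a' @ 2: {7,8}
'a' @ 3: {1,2,5,9}  (accept∈set)
'a' @ 4: {3,4,6,10,12}
'd' @ 5: {1,2,5,11,12,13}  (accept∈set)
'a' @ 6: {3,4,6,10,12}
'd' @ 7: {1,2,5,11,12,13}  (accept∈set)
end set {1,2,5,11,12,13} — state 1 in

Answer: ACCEPT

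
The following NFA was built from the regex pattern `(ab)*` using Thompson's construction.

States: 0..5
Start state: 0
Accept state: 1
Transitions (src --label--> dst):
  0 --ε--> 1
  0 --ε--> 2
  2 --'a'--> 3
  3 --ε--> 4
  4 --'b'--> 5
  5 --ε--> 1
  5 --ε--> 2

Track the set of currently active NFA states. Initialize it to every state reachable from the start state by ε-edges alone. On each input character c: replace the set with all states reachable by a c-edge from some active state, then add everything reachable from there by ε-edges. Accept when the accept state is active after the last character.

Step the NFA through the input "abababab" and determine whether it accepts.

Answer: ACCEPT

Steps:
S₀ = ε-closure({0}) = {0,1,2}
'a' @ 1: {3,4}
'b' @ 2: {1,2,5}  (accept∈set)
'a' @ 3: {3,4}
'b' @ 4: {1,2,5}  (accept∈set)
'a' @ 5: {3,4}
'b' @ 6: {1,2,5}  (accept∈set)
'a' @ 7: {3,4}
'b' @ 8: {1,2,5}  (accept∈set)
end set {1,2,5} — state 1 in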